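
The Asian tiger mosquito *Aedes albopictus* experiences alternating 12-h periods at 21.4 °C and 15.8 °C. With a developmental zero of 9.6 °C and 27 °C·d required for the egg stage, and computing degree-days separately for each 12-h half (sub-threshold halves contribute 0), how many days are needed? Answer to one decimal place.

3.0 days

Day half: max(0, 21.4 − 9.6) × 0.5 = 11.8 × 0.5 = 5.90 DD.
Night half: max(0, 15.8 − 9.6) × 0.5 = 6.2 × 0.5 = 3.10 DD.
Per 24 h: 9.00 DD/day.
Duration = 27 / 9.00 = 3.000 ≈ 3.0 days.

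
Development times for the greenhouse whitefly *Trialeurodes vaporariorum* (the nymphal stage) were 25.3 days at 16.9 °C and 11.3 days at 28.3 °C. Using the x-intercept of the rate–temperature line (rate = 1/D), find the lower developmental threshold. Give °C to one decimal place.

7.7 °C

Equal thermal constants: D₁(T₁ − T_b) = D₂(T₂ − T_b).
25.3·(16.9 − T_b) = 11.3·(28.3 − T_b)
T_b = (25.3·16.9 − 11.3·28.3) / (25.3 − 11.3) = 107.78 / 14.0 = 7.699 °C ≈ 7.7 °C.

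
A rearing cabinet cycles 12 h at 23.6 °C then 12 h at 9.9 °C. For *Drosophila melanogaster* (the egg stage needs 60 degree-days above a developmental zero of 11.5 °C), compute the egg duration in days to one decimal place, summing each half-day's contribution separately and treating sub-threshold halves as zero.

9.9 days

Day half: max(0, 23.6 − 11.5) × 0.5 = 12.1 × 0.5 = 6.05 DD.
Night half: max(0, 9.9 − 11.5) × 0.5 = 0.0 × 0.5 = 0.00 DD.
Per 24 h: 6.05 DD/day.
Duration = 60 / 6.05 = 9.917 ≈ 9.9 days.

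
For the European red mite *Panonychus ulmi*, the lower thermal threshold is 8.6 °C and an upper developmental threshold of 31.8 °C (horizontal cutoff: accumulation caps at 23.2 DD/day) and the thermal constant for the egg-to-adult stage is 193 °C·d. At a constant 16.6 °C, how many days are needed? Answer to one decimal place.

Daily accumulation = 16.6 − 8.6 = 8.0 DD/day.
Duration = 193 / 8.0 = 24.125 ≈ 24.1 days.

24.1 days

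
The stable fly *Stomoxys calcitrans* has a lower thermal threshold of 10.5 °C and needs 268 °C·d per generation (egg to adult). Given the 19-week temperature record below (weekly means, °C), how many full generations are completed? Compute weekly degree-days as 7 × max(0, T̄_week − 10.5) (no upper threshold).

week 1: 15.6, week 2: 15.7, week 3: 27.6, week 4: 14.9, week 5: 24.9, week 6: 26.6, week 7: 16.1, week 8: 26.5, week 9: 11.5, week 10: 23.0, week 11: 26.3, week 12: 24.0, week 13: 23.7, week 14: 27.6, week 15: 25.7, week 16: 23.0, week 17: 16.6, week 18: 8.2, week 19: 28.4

Weekly DD (7 × max(0, T̄ − 10.5)): 35.7, 36.4, 119.7, 30.8, 100.8, 112.7, 39.2, 112.0, 7.0, 87.5, 110.6, 94.5, 92.4, 119.7, 106.4, 87.5, 42.7, 0.0, 125.3.
Season total = 1460.9 DD.
Complete generations = ⌊1460.9 / 268⌋ = 5.

5 generations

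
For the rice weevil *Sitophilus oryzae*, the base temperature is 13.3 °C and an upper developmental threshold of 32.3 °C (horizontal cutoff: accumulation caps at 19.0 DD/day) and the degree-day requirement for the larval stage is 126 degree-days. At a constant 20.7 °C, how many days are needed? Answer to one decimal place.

17.0 days

Daily accumulation = 20.7 − 13.3 = 7.4 DD/day.
Duration = 126 / 7.4 = 17.027 ≈ 17.0 days.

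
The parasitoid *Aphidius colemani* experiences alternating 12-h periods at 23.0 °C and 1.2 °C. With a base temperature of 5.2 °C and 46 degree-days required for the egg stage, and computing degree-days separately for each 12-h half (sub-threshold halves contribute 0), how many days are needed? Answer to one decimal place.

Day half: max(0, 23.0 − 5.2) × 0.5 = 17.8 × 0.5 = 8.90 DD.
Night half: max(0, 1.2 − 5.2) × 0.5 = 0.0 × 0.5 = 0.00 DD.
Per 24 h: 8.90 DD/day.
Duration = 46 / 8.90 = 5.169 ≈ 5.2 days.

5.2 days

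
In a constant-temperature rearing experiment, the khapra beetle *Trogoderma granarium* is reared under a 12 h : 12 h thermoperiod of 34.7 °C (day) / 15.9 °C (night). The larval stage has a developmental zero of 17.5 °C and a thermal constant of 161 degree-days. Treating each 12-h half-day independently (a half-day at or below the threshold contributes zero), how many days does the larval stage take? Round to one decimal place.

18.7 days

Day half: max(0, 34.7 − 17.5) × 0.5 = 17.2 × 0.5 = 8.60 DD.
Night half: max(0, 15.9 − 17.5) × 0.5 = 0.0 × 0.5 = 0.00 DD.
Per 24 h: 8.60 DD/day.
Duration = 161 / 8.60 = 18.721 ≈ 18.7 days.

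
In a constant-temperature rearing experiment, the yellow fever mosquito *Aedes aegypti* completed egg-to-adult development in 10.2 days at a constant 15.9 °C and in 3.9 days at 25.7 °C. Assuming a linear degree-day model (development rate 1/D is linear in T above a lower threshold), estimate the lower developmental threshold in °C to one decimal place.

9.8 °C

Equal thermal constants: D₁(T₁ − T_b) = D₂(T₂ − T_b).
10.2·(15.9 − T_b) = 3.9·(25.7 − T_b)
T_b = (10.2·15.9 − 3.9·25.7) / (10.2 − 3.9) = 61.95 / 6.3 = 9.833 °C ≈ 9.8 °C.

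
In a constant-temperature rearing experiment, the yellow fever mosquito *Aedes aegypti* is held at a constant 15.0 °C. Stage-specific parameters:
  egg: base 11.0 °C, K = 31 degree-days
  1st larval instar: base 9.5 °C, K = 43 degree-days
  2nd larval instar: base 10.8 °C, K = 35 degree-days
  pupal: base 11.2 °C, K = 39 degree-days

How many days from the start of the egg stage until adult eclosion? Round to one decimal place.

egg: 31 / (15.0 − 11.0) = 31 / 4.0 = 7.750 d.
1st larval instar: 43 / (15.0 − 9.5) = 43 / 5.5 = 7.818 d.
2nd larval instar: 35 / (15.0 − 10.8) = 35 / 4.2 = 8.333 d.
pupal: 39 / (15.0 − 11.2) = 39 / 3.8 = 10.263 d.
Sum = 34.165 ≈ 34.2 days.

34.2 days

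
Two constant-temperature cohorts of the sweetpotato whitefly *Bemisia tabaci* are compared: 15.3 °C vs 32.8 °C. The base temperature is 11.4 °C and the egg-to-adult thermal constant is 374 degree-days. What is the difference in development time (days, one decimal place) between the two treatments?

At 15.3 °C: 374 / (15.3 − 11.4) = 374 / 3.9 = 95.897 d.
At 32.8 °C: 374 / (32.8 − 11.4) = 374 / 21.4 = 17.477 d.
Difference = |95.897 − 17.477| = 78.421 ≈ 78.4 days.

78.4 days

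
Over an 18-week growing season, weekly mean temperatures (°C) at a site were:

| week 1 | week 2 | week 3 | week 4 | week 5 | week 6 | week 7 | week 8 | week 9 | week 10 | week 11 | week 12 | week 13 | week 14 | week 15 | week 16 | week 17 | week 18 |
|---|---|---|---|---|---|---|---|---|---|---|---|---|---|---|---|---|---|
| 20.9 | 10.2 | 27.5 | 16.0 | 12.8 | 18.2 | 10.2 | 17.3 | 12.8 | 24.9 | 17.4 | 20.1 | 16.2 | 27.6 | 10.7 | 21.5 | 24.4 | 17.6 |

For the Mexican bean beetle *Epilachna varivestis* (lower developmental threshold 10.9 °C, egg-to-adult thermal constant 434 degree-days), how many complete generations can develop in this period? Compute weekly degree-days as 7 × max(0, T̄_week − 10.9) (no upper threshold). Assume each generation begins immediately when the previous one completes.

2 generations

Weekly DD (7 × max(0, T̄ − 10.9)): 70.0, 0.0, 116.2, 35.7, 13.3, 51.1, 0.0, 44.8, 13.3, 98.0, 45.5, 64.4, 37.1, 116.9, 0.0, 74.2, 94.5, 46.9.
Season total = 921.9 DD.
Complete generations = ⌊921.9 / 434⌋ = 2.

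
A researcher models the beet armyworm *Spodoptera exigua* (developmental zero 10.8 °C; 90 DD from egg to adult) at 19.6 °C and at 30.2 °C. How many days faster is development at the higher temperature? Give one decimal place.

5.6 days

At 19.6 °C: 90 / (19.6 − 10.8) = 90 / 8.8 = 10.227 d.
At 30.2 °C: 90 / (30.2 − 10.8) = 90 / 19.4 = 4.639 d.
Difference = |10.227 − 4.639| = 5.588 ≈ 5.6 days.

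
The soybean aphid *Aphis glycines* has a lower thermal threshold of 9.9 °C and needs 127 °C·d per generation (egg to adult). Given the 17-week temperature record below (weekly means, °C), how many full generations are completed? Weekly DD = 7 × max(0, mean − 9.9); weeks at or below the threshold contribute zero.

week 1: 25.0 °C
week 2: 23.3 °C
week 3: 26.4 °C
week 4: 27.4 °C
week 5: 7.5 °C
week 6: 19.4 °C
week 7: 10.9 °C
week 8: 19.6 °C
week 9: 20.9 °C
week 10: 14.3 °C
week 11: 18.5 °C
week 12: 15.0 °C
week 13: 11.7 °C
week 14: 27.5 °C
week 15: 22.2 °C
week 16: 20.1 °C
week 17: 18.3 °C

Weekly DD (7 × max(0, T̄ − 9.9)): 105.7, 93.8, 115.5, 122.5, 0.0, 66.5, 7.0, 67.9, 77.0, 30.8, 60.2, 35.7, 12.6, 123.2, 86.1, 71.4, 58.8.
Season total = 1134.7 DD.
Complete generations = ⌊1134.7 / 127⌋ = 8.

8 generations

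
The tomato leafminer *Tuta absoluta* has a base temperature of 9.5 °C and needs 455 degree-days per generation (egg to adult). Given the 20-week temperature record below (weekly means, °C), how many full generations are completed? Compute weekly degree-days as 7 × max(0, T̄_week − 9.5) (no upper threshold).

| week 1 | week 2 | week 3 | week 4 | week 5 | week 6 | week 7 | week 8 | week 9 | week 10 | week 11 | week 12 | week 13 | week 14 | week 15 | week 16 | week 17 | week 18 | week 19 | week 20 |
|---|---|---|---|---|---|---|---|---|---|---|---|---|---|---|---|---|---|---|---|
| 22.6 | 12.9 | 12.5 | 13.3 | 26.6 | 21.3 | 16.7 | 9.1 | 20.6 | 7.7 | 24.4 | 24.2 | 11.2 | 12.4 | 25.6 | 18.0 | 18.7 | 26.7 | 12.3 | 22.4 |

Weekly DD (7 × max(0, T̄ − 9.5)): 91.7, 23.8, 21.0, 26.6, 119.7, 82.6, 50.4, 0.0, 77.7, 0.0, 104.3, 102.9, 11.9, 20.3, 112.7, 59.5, 64.4, 120.4, 19.6, 90.3.
Season total = 1199.8 DD.
Complete generations = ⌊1199.8 / 455⌋ = 2.

2 generations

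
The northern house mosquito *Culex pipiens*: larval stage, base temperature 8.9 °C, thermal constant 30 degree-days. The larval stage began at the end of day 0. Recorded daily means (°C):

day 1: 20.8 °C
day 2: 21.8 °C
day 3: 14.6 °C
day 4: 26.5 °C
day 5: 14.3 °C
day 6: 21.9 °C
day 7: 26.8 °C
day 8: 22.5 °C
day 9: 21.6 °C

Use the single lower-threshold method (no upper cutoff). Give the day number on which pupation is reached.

day 3

Daily DD above 8.9 °C: 11.9, 12.9, 5.7, 17.6, 5.4, 13.0, 17.9, 13.6, 12.7.
Cumulative: 11.9, 24.8, 30.5, 48.1, 53.5, 66.5, 84.4, 98.0, 110.7.
The total first reaches 30 DD on day 3.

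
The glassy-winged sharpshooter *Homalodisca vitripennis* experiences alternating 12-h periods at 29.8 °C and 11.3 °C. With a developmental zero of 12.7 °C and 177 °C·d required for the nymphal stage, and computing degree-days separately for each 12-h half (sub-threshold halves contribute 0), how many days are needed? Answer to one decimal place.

20.7 days

Day half: max(0, 29.8 − 12.7) × 0.5 = 17.1 × 0.5 = 8.55 DD.
Night half: max(0, 11.3 − 12.7) × 0.5 = 0.0 × 0.5 = 0.00 DD.
Per 24 h: 8.55 DD/day.
Duration = 177 / 8.55 = 20.702 ≈ 20.7 days.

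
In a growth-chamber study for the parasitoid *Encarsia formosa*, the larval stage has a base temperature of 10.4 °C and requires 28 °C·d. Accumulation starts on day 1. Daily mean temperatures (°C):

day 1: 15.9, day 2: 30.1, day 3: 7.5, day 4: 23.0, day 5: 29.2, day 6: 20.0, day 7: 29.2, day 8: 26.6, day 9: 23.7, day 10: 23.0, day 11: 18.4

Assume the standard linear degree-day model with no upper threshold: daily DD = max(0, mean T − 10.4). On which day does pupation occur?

Daily DD above 10.4 °C: 5.5, 19.7, 0.0, 12.6, 18.8, 9.6, 18.8, 16.2, 13.3, 12.6, 8.0.
Cumulative: 5.5, 25.2, 25.2, 37.8, 56.6, 66.2, 85.0, 101.2, 114.5, 127.1, 135.1.
The total first reaches 28 DD on day 4.

day 4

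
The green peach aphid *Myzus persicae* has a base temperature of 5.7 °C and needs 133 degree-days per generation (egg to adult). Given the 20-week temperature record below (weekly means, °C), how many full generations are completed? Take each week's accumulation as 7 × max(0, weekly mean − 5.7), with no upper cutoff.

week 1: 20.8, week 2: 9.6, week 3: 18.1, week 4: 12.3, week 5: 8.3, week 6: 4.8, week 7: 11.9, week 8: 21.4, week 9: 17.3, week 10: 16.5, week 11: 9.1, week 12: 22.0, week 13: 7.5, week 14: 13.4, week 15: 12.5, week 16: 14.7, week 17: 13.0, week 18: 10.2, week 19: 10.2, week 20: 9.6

7 generations

Weekly DD (7 × max(0, T̄ − 5.7)): 105.7, 27.3, 86.8, 46.2, 18.2, 0.0, 43.4, 109.9, 81.2, 75.6, 23.8, 114.1, 12.6, 53.9, 47.6, 63.0, 51.1, 31.5, 31.5, 27.3.
Season total = 1050.7 DD.
Complete generations = ⌊1050.7 / 133⌋ = 7.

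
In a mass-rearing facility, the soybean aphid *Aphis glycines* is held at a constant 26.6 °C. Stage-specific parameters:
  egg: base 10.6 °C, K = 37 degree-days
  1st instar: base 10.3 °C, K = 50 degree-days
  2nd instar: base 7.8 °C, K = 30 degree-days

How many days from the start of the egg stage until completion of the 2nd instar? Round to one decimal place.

7.0 days

egg: 37 / (26.6 − 10.6) = 37 / 16.0 = 2.312 d.
1st instar: 50 / (26.6 − 10.3) = 50 / 16.3 = 3.067 d.
2nd instar: 30 / (26.6 − 7.8) = 30 / 18.8 = 1.596 d.
Sum = 6.976 ≈ 7.0 days.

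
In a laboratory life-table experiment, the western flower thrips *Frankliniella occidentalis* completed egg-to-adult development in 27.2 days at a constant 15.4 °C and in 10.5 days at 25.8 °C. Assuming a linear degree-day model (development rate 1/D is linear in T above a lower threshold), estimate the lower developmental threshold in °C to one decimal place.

8.9 °C

Linear rate model ⇒ the product D·(T − T_b) is constant across temperatures.
27.2·(15.4 − T_b) = 10.5·(25.8 − T_b)
T_b = (27.2·15.4 − 10.5·25.8) / (27.2 − 10.5) = 147.98 / 16.7 = 8.861 °C ≈ 8.9 °C.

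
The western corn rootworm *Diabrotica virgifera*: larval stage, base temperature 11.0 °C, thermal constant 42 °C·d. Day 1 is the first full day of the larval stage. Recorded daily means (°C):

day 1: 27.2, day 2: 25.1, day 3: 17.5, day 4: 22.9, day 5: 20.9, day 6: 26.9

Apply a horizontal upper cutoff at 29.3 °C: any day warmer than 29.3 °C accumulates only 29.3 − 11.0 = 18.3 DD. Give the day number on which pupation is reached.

Daily DD above 11.0 °C (capped at 18.3): 16.2, 14.1, 6.5, 11.9, 9.9, 15.9.
Cumulative: 16.2, 30.3, 36.8, 48.7, 58.6, 74.5.
The total first reaches 42 DD on day 4.

day 4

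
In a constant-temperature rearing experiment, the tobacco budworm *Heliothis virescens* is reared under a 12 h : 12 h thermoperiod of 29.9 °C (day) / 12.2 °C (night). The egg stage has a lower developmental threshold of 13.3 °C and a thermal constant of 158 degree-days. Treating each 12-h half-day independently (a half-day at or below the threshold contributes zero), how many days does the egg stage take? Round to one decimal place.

19.0 days

Day half: max(0, 29.9 − 13.3) × 0.5 = 16.6 × 0.5 = 8.30 DD.
Night half: max(0, 12.2 − 13.3) × 0.5 = 0.0 × 0.5 = 0.00 DD.
Per 24 h: 8.30 DD/day.
Duration = 158 / 8.30 = 19.036 ≈ 19.0 days.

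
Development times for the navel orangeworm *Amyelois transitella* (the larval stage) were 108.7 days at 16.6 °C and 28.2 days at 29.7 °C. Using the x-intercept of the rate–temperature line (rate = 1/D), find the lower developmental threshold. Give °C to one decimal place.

12.0 °C

Under the model K = D·(T − T_b), so D₁·(T₁ − T_b) = D₂·(T₂ − T_b).
108.7·(16.6 − T_b) = 28.2·(29.7 − T_b)
T_b = (108.7·16.6 − 28.2·29.7) / (108.7 − 28.2) = 966.88 / 80.5 = 12.011 °C ≈ 12.0 °C.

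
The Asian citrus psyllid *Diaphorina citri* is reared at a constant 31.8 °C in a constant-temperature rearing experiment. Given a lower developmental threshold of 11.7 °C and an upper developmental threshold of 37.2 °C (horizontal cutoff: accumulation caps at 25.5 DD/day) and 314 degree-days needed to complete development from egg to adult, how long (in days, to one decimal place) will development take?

15.6 days

Daily accumulation = 31.8 − 11.7 = 20.1 DD/day.
Duration = 314 / 20.1 = 15.622 ≈ 15.6 days.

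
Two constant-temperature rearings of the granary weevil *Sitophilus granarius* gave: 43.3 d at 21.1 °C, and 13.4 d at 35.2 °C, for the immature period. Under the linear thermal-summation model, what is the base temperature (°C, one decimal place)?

14.8 °C

Equal thermal constants: D₁(T₁ − T_b) = D₂(T₂ − T_b).
43.3·(21.1 − T_b) = 13.4·(35.2 − T_b)
T_b = (43.3·21.1 − 13.4·35.2) / (43.3 − 13.4) = 441.95 / 29.9 = 14.781 °C ≈ 14.8 °C.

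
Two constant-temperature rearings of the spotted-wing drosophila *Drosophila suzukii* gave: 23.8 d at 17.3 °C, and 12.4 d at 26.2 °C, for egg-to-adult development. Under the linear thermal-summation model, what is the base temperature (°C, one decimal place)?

7.6 °C

Linear rate model ⇒ the product D·(T − T_b) is constant across temperatures.
23.8·(17.3 − T_b) = 12.4·(26.2 − T_b)
T_b = (23.8·17.3 − 12.4·26.2) / (23.8 − 12.4) = 86.86 / 11.4 = 7.619 °C ≈ 7.6 °C.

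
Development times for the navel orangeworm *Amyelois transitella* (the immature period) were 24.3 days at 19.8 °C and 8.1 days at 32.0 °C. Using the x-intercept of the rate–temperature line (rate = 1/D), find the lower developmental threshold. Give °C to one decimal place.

Under the model K = D·(T − T_b), so D₁·(T₁ − T_b) = D₂·(T₂ − T_b).
24.3·(19.8 − T_b) = 8.1·(32.0 − T_b)
T_b = (24.3·19.8 − 8.1·32.0) / (24.3 − 8.1) = 221.94 / 16.2 = 13.700 °C ≈ 13.7 °C.

13.7 °C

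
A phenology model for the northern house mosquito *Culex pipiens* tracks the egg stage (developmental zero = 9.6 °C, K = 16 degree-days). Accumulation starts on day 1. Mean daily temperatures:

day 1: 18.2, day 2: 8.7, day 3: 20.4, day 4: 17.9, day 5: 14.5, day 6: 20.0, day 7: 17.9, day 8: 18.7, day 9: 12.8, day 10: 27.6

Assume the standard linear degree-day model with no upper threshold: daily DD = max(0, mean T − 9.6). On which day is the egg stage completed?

day 3

Daily DD above 9.6 °C: 8.6, 0.0, 10.8, 8.3, 4.9, 10.4, 8.3, 9.1, 3.2, 18.0.
Cumulative: 8.6, 8.6, 19.4, 27.7, 32.6, 43.0, 51.3, 60.4, 63.6, 81.6.
The total first reaches 16 DD on day 3.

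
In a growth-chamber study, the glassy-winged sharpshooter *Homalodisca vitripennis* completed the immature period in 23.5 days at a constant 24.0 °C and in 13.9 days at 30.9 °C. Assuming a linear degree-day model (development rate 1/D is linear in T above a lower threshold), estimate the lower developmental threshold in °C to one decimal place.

Linear rate model ⇒ the product D·(T − T_b) is constant across temperatures.
23.5·(24.0 − T_b) = 13.9·(30.9 − T_b)
T_b = (23.5·24.0 − 13.9·30.9) / (23.5 − 13.9) = 134.49 / 9.6 = 14.009 °C ≈ 14.0 °C.

14.0 °C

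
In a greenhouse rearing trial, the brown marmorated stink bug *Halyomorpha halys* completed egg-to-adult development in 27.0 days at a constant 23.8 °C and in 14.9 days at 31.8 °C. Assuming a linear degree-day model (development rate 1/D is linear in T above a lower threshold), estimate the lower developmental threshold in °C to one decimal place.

Linear rate model ⇒ the product D·(T − T_b) is constant across temperatures.
27.0·(23.8 − T_b) = 14.9·(31.8 − T_b)
T_b = (27.0·23.8 − 14.9·31.8) / (27.0 − 14.9) = 168.78 / 12.1 = 13.949 °C ≈ 13.9 °C.

13.9 °C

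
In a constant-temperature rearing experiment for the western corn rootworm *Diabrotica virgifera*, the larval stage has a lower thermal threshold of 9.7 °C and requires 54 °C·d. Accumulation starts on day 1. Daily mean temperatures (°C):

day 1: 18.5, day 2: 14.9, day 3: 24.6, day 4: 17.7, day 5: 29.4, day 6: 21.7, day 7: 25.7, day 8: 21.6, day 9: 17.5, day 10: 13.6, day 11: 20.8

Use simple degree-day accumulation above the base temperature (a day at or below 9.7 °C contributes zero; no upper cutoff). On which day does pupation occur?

Daily DD above 9.7 °C: 8.8, 5.2, 14.9, 8.0, 19.7, 12.0, 16.0, 11.9, 7.8, 3.9, 11.1.
Cumulative: 8.8, 14.0, 28.9, 36.9, 56.6, 68.6, 84.6, 96.5, 104.3, 108.2, 119.3.
The total first reaches 54 DD on day 5.

day 5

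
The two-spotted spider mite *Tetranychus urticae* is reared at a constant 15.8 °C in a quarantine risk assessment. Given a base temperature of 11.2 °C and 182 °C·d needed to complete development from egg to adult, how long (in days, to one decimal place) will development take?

Daily accumulation = 15.8 − 11.2 = 4.6 DD/day.
Duration = 182 / 4.6 = 39.565 ≈ 39.6 days.

39.6 days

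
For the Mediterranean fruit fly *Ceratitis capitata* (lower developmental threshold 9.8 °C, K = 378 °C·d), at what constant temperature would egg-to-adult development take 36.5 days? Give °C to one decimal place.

20.2 °C

Required daily accumulation = 378 / 36.5 = 10.356 DD/day.
T = T_base + 10.356 = 9.8 + 10.356 = 20.156 ≈ 20.2 °C.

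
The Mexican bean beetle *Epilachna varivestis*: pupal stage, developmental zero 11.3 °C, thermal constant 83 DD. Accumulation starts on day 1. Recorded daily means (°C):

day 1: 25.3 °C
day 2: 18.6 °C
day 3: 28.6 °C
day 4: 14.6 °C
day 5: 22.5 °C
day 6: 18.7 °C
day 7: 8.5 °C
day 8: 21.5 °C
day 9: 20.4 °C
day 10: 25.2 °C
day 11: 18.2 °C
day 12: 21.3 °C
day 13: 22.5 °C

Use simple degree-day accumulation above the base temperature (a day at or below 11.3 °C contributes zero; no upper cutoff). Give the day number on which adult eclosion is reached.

Daily DD above 11.3 °C: 14.0, 7.3, 17.3, 3.3, 11.2, 7.4, 0.0, 10.2, 9.1, 13.9, 6.9, 10.0, 11.2.
Cumulative: 14.0, 21.3, 38.6, 41.9, 53.1, 60.5, 60.5, 70.7, 79.8, 93.7, 100.6, 110.6, 121.8.
The total first reaches 83 DD on day 10.

day 10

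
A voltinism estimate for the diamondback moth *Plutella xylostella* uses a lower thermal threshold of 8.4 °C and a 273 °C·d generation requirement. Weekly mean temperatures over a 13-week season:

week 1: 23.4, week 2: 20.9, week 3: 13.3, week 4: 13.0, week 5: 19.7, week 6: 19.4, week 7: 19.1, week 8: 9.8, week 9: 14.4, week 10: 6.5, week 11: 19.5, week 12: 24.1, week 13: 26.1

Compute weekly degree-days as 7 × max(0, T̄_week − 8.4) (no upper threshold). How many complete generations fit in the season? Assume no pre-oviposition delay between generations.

Weekly DD (7 × max(0, T̄ − 8.4)): 105.0, 87.5, 34.3, 32.2, 79.1, 77.0, 74.9, 9.8, 42.0, 0.0, 77.7, 109.9, 123.9.
Season total = 853.3 DD.
Complete generations = ⌊853.3 / 273⌋ = 3.

3 generations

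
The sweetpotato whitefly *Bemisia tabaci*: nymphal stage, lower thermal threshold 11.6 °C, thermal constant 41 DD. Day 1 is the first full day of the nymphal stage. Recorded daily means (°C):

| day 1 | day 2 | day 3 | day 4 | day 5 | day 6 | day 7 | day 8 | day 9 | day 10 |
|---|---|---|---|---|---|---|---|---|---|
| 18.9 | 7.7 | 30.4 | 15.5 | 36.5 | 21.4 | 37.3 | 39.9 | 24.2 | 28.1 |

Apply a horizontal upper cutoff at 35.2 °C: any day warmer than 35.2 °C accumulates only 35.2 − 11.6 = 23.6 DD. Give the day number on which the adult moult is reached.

Daily DD above 11.6 °C (capped at 23.6): 7.3, 0.0, 18.8, 3.9, 23.6, 9.8, 23.6, 23.6, 12.6, 16.5.
Cumulative: 7.3, 7.3, 26.1, 30.0, 53.6, 63.4, 87.0, 110.6, 123.2, 139.7.
The total first reaches 41 DD on day 5.

day 5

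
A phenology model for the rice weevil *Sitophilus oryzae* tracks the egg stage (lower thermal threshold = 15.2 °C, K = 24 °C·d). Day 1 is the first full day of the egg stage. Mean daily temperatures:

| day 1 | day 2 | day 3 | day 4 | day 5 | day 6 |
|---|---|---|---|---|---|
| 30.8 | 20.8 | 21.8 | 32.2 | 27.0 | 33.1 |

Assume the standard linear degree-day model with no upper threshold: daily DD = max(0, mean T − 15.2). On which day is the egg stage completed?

day 3

Daily DD above 15.2 °C: 15.6, 5.6, 6.6, 17.0, 11.8, 17.9.
Cumulative: 15.6, 21.2, 27.8, 44.8, 56.6, 74.5.
The total first reaches 24 DD on day 3.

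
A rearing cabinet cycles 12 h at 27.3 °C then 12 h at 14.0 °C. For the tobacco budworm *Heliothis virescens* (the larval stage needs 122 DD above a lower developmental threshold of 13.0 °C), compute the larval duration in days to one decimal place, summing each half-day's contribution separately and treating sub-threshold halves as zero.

Day half: max(0, 27.3 − 13.0) × 0.5 = 14.3 × 0.5 = 7.15 DD.
Night half: max(0, 14.0 − 13.0) × 0.5 = 1.0 × 0.5 = 0.50 DD.
Per 24 h: 7.65 DD/day.
Duration = 122 / 7.65 = 15.948 ≈ 15.9 days.

15.9 days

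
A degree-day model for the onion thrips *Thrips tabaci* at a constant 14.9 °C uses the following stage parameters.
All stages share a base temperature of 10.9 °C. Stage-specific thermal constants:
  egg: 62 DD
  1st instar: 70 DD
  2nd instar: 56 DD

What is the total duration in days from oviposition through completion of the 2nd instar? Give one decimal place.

47.0 days

Daily accumulation at 14.9 °C = 14.9 − 10.9 = 4.0 DD/day.
Total K = 62 + 70 + 56 = 188 DD.
Total duration = 188 / 4.0 = 47.000 ≈ 47.0 days.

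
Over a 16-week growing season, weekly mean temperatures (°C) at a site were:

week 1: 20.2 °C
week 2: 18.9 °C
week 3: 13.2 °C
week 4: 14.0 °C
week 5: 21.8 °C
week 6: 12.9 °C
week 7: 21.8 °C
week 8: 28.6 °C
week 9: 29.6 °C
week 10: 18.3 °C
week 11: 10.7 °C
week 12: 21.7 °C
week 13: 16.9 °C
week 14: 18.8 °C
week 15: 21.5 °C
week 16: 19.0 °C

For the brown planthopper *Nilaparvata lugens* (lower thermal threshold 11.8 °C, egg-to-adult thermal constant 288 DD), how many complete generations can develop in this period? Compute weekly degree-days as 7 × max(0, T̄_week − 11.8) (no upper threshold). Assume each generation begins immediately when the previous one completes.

Weekly DD (7 × max(0, T̄ − 11.8)): 58.8, 49.7, 9.8, 15.4, 70.0, 7.7, 70.0, 117.6, 124.6, 45.5, 0.0, 69.3, 35.7, 49.0, 67.9, 50.4.
Season total = 841.4 DD.
Complete generations = ⌊841.4 / 288⌋ = 2.

2 generations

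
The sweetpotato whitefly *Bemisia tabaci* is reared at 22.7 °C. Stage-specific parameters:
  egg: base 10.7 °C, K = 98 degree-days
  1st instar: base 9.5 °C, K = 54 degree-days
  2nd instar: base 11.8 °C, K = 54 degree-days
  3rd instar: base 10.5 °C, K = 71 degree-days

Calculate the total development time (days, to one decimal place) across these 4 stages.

egg: 98 / (22.7 − 10.7) = 98 / 12.0 = 8.167 d.
1st instar: 54 / (22.7 − 9.5) = 54 / 13.2 = 4.091 d.
2nd instar: 54 / (22.7 − 11.8) = 54 / 10.9 = 4.954 d.
3rd instar: 71 / (22.7 − 10.5) = 71 / 12.2 = 5.820 d.
Sum = 23.031 ≈ 23.0 days.

23.0 days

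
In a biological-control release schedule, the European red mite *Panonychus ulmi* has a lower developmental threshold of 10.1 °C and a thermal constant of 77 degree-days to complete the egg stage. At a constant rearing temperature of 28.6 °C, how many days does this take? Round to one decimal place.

4.2 days

Daily accumulation = 28.6 − 10.1 = 18.5 DD/day.
Duration = 77 / 18.5 = 4.162 ≈ 4.2 days.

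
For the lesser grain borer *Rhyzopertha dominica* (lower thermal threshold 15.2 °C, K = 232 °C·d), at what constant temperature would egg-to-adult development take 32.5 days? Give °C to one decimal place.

Required daily accumulation = 232 / 32.5 = 7.138 DD/day.
T = T_base + 7.138 = 15.2 + 7.138 = 22.338 ≈ 22.3 °C.

22.3 °C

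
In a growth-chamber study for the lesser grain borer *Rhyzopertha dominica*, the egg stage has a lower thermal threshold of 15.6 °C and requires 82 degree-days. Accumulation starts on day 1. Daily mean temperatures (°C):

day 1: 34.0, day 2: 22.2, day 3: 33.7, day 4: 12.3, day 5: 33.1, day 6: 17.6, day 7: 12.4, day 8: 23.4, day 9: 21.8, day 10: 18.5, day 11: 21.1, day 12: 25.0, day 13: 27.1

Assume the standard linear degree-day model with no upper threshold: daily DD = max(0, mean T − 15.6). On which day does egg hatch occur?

Daily DD above 15.6 °C: 18.4, 6.6, 18.1, 0.0, 17.5, 2.0, 0.0, 7.8, 6.2, 2.9, 5.5, 9.4, 11.5.
Cumulative: 18.4, 25.0, 43.1, 43.1, 60.6, 62.6, 62.6, 70.4, 76.6, 79.5, 85.0, 94.4, 105.9.
The total first reaches 82 DD on day 11.

day 11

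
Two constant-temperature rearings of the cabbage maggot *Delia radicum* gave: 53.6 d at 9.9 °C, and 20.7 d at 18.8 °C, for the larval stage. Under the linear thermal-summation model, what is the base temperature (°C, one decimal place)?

4.3 °C

Under the model K = D·(T − T_b), so D₁·(T₁ − T_b) = D₂·(T₂ − T_b).
53.6·(9.9 − T_b) = 20.7·(18.8 − T_b)
T_b = (53.6·9.9 − 20.7·18.8) / (53.6 − 20.7) = 141.48 / 32.9 = 4.300 °C ≈ 4.3 °C.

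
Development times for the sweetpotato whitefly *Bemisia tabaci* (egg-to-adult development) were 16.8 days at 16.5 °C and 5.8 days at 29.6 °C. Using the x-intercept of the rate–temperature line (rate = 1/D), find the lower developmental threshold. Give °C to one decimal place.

9.6 °C

Equal thermal constants: D₁(T₁ − T_b) = D₂(T₂ − T_b).
16.8·(16.5 − T_b) = 5.8·(29.6 − T_b)
T_b = (16.8·16.5 − 5.8·29.6) / (16.8 − 5.8) = 105.52 / 11.0 = 9.593 °C ≈ 9.6 °C.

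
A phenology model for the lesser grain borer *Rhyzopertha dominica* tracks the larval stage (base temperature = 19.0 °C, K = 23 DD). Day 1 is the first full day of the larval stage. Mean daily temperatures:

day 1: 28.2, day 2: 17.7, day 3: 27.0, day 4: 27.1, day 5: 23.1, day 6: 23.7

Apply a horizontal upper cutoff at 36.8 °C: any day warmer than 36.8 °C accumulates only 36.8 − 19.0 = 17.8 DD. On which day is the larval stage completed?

day 4

Daily DD above 19.0 °C (capped at 17.8): 9.2, 0.0, 8.0, 8.1, 4.1, 4.7.
Cumulative: 9.2, 9.2, 17.2, 25.3, 29.4, 34.1.
The total first reaches 23 DD on day 4.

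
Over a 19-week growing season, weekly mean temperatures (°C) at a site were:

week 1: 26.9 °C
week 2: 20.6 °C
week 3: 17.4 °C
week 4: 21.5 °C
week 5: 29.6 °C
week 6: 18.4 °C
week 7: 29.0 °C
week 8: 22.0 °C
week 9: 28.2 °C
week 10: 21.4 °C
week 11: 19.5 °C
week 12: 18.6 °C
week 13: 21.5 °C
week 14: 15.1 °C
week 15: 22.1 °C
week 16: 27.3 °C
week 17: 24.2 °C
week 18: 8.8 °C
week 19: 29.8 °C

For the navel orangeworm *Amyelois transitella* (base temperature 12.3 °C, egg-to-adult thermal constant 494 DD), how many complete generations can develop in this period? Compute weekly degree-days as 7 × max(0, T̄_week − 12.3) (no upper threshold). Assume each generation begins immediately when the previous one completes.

2 generations

Weekly DD (7 × max(0, T̄ − 12.3)): 102.2, 58.1, 35.7, 64.4, 121.1, 42.7, 116.9, 67.9, 111.3, 63.7, 50.4, 44.1, 64.4, 19.6, 68.6, 105.0, 83.3, 0.0, 122.5.
Season total = 1341.9 DD.
Complete generations = ⌊1341.9 / 494⌋ = 2.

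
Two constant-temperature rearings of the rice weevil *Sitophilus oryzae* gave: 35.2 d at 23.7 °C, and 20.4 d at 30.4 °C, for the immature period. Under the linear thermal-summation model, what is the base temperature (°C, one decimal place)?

Linear rate model ⇒ the product D·(T − T_b) is constant across temperatures.
35.2·(23.7 − T_b) = 20.4·(30.4 − T_b)
T_b = (35.2·23.7 − 20.4·30.4) / (35.2 − 20.4) = 214.08 / 14.8 = 14.465 °C ≈ 14.5 °C.

14.5 °C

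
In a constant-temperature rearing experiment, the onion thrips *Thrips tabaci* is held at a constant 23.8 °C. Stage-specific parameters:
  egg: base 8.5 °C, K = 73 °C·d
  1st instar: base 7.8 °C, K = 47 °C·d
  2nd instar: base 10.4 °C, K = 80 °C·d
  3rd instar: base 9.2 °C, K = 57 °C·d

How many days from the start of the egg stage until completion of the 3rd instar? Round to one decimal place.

17.6 days

egg: 73 / (23.8 − 8.5) = 73 / 15.3 = 4.771 d.
1st instar: 47 / (23.8 − 7.8) = 47 / 16.0 = 2.938 d.
2nd instar: 80 / (23.8 − 10.4) = 80 / 13.4 = 5.970 d.
3rd instar: 57 / (23.8 − 9.2) = 57 / 14.6 = 3.904 d.
Sum = 17.583 ≈ 17.6 days.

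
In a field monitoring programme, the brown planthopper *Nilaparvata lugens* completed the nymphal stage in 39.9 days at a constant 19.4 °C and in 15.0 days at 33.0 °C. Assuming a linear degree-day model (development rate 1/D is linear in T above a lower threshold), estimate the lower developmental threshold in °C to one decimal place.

11.2 °C

Linear rate model ⇒ the product D·(T − T_b) is constant across temperatures.
39.9·(19.4 − T_b) = 15.0·(33.0 − T_b)
T_b = (39.9·19.4 − 15.0·33.0) / (39.9 − 15.0) = 279.06 / 24.9 = 11.207 °C ≈ 11.2 °C.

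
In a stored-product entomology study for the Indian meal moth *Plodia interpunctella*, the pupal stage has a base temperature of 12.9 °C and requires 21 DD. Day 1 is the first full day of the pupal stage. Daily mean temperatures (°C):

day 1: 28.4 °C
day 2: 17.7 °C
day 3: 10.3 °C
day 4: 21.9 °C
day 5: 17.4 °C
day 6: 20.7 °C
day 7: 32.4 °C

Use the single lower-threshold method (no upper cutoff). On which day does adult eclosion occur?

Daily DD above 12.9 °C: 15.5, 4.8, 0.0, 9.0, 4.5, 7.8, 19.5.
Cumulative: 15.5, 20.3, 20.3, 29.3, 33.8, 41.6, 61.1.
The total first reaches 21 DD on day 4.

day 4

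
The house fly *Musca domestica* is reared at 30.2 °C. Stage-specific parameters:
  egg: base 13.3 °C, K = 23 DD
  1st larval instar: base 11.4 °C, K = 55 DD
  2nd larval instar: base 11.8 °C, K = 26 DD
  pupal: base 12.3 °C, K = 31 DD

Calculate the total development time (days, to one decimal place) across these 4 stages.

7.4 days

egg: 23 / (30.2 − 13.3) = 23 / 16.9 = 1.361 d.
1st larval instar: 55 / (30.2 − 11.4) = 55 / 18.8 = 2.926 d.
2nd larval instar: 26 / (30.2 − 11.8) = 26 / 18.4 = 1.413 d.
pupal: 31 / (30.2 − 12.3) = 31 / 17.9 = 1.732 d.
Sum = 7.431 ≈ 7.4 days.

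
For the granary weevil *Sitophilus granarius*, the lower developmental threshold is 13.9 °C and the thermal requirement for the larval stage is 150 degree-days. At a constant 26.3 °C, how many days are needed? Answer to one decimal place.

Daily accumulation = 26.3 − 13.9 = 12.4 DD/day.
Duration = 150 / 12.4 = 12.097 ≈ 12.1 days.

12.1 days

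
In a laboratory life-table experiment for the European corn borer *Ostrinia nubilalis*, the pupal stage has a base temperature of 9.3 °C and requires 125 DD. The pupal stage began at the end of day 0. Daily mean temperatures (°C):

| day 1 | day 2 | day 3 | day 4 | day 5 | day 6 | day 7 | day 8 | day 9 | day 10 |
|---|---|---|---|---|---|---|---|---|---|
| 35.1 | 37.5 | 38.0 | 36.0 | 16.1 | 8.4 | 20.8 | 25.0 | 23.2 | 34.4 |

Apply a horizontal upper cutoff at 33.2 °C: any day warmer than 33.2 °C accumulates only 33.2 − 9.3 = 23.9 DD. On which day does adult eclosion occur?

day 8

Daily DD above 9.3 °C (capped at 23.9): 23.9, 23.9, 23.9, 23.9, 6.8, 0.0, 11.5, 15.7, 13.9, 23.9.
Cumulative: 23.9, 47.8, 71.7, 95.6, 102.4, 102.4, 113.9, 129.6, 143.5, 167.4.
The total first reaches 125 DD on day 8.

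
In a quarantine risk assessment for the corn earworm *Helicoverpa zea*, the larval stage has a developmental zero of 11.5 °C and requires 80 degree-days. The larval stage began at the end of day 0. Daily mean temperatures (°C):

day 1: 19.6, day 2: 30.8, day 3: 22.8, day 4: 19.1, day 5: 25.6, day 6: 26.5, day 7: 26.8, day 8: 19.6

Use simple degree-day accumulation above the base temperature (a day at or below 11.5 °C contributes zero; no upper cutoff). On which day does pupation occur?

Daily DD above 11.5 °C: 8.1, 19.3, 11.3, 7.6, 14.1, 15.0, 15.3, 8.1.
Cumulative: 8.1, 27.4, 38.7, 46.3, 60.4, 75.4, 90.7, 98.8.
The total first reaches 80 DD on day 7.

day 7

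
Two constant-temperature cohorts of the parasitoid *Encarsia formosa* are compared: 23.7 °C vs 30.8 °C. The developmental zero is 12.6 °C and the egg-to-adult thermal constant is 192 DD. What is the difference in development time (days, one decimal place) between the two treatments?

6.7 days

At 23.7 °C: 192 / (23.7 − 12.6) = 192 / 11.1 = 17.297 d.
At 30.8 °C: 192 / (30.8 − 12.6) = 192 / 18.2 = 10.549 d.
Difference = |17.297 − 10.549| = 6.748 ≈ 6.7 days.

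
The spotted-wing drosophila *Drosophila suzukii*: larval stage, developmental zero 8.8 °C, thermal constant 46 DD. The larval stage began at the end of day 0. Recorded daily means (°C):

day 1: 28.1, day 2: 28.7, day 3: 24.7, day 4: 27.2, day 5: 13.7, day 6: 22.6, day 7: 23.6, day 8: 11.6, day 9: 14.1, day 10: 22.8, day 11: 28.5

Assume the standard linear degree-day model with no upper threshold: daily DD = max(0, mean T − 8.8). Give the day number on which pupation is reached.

day 3

Daily DD above 8.8 °C: 19.3, 19.9, 15.9, 18.4, 4.9, 13.8, 14.8, 2.8, 5.3, 14.0, 19.7.
Cumulative: 19.3, 39.2, 55.1, 73.5, 78.4, 92.2, 107.0, 109.8, 115.1, 129.1, 148.8.
The total first reaches 46 DD on day 3.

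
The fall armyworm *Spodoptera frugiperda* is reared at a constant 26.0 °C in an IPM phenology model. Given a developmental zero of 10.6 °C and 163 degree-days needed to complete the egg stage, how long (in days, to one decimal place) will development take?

Daily accumulation = 26.0 − 10.6 = 15.4 DD/day.
Duration = 163 / 15.4 = 10.584 ≈ 10.6 days.

10.6 days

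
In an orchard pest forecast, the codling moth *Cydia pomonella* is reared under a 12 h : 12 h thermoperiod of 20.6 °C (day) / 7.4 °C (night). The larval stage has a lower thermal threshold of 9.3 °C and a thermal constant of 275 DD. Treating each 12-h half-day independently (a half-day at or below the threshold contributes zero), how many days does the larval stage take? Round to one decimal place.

Day half: max(0, 20.6 − 9.3) × 0.5 = 11.3 × 0.5 = 5.65 DD.
Night half: max(0, 7.4 − 9.3) × 0.5 = 0.0 × 0.5 = 0.00 DD.
Per 24 h: 5.65 DD/day.
Duration = 275 / 5.65 = 48.673 ≈ 48.7 days.

48.7 days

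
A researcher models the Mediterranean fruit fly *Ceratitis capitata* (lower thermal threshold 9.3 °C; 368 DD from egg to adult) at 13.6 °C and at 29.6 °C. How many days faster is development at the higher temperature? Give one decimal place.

67.5 days

At 13.6 °C: 368 / (13.6 − 9.3) = 368 / 4.3 = 85.581 d.
At 29.6 °C: 368 / (29.6 − 9.3) = 368 / 20.3 = 18.128 d.
Difference = |85.581 − 18.128| = 67.453 ≈ 67.5 days.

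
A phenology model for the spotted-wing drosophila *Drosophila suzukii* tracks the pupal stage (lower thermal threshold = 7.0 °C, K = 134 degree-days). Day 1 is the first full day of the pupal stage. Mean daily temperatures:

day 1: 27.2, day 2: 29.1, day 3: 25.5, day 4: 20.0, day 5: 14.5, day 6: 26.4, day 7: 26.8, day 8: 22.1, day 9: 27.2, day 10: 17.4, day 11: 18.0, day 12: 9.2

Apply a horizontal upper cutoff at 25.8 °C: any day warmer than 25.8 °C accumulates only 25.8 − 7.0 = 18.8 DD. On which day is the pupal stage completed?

day 9

Daily DD above 7.0 °C (capped at 18.8): 18.8, 18.8, 18.5, 13.0, 7.5, 18.8, 18.8, 15.1, 18.8, 10.4, 11.0, 2.2.
Cumulative: 18.8, 37.6, 56.1, 69.1, 76.6, 95.4, 114.2, 129.3, 148.1, 158.5, 169.5, 171.7.
The total first reaches 134 DD on day 9.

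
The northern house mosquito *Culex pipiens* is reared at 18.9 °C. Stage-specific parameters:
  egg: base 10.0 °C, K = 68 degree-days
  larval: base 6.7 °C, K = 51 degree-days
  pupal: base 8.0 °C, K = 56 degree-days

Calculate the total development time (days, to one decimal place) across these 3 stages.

17.0 days

egg: 68 / (18.9 − 10.0) = 68 / 8.9 = 7.640 d.
larval: 51 / (18.9 − 6.7) = 51 / 12.2 = 4.180 d.
pupal: 56 / (18.9 − 8.0) = 56 / 10.9 = 5.138 d.
Sum = 16.958 ≈ 17.0 days.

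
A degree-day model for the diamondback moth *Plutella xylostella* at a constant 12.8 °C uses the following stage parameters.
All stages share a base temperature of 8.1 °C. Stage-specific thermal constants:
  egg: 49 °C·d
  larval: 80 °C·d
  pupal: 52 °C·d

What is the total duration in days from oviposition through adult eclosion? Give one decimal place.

Daily accumulation at 12.8 °C = 12.8 − 8.1 = 4.7 DD/day.
Total K = 49 + 80 + 52 = 181 DD.
Total duration = 181 / 4.7 = 38.511 ≈ 38.5 days.

38.5 days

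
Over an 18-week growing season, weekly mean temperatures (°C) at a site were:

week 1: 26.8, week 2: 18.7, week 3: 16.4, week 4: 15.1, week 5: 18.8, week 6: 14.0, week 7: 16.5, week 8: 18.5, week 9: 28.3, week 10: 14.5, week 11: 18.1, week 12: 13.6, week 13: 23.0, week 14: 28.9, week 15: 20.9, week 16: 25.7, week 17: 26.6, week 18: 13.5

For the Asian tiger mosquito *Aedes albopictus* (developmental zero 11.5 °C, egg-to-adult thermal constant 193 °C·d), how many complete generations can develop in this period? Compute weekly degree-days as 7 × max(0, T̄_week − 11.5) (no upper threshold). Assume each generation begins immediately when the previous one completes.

5 generations

Weekly DD (7 × max(0, T̄ − 11.5)): 107.1, 50.4, 34.3, 25.2, 51.1, 17.5, 35.0, 49.0, 117.6, 21.0, 46.2, 14.7, 80.5, 121.8, 65.8, 99.4, 105.7, 14.0.
Season total = 1056.3 DD.
Complete generations = ⌊1056.3 / 193⌋ = 5.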